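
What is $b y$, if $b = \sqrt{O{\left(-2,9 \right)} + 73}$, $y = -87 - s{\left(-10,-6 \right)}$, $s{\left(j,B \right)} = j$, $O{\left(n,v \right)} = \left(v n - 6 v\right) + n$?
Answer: $- 77 i \approx - 77.0 i$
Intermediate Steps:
$O{\left(n,v \right)} = n - 6 v + n v$ ($O{\left(n,v \right)} = \left(n v - 6 v\right) + n = \left(- 6 v + n v\right) + n = n - 6 v + n v$)
$y = -77$ ($y = -87 - -10 = -87 + 10 = -77$)
$b = i$ ($b = \sqrt{\left(-2 - 54 - 18\right) + 73} = \sqrt{-74 + 73} = \sqrt{-1} = i \approx 1.0 i$)
$b y = i \left(-77\right) = - 77 i$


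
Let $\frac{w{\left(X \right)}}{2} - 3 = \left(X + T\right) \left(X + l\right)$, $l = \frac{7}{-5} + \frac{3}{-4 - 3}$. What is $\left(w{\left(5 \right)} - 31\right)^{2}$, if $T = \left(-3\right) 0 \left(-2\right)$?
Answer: $\frac{2209}{49} \approx 45.082$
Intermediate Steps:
$T = 0$ ($T = 0 \left(-2\right) = 0$)
$l = - \frac{64}{35}$ ($l = 7 \left(- \frac{1}{5}\right) + \frac{3}{-4 - 3} = - \frac{7}{5} + \frac{3}{-7} = - \frac{7}{5} + 3 \left(- \frac{1}{7}\right) = - \frac{7}{5} - \frac{3}{7} = - \frac{64}{35} \approx -1.8286$)
$w{\left(X \right)} = 6 + 2 X \left(- \frac{64}{35} + X\right)$ ($w{\left(X \right)} = 6 + 2 \left(X + 0\right) \left(X - \frac{64}{35}\right) = 6 + 2 X \left(- \frac{64}{35} + X\right)$)
$\left(w{\left(5 \right)} - 31\right)^{2} = \left(\left(6 + 2 \cdot 5^{2} - \frac{128}{7}\right) - 31\right)^{2} = \left(\left(6 + 2 \cdot 25 - \frac{128}{7}\right) - 31\right)^{2} = \left(\left(6 + 50 - \frac{128}{7}\right) - 31\right)^{2} = \left(\frac{264}{7} - 31\right)^{2} = \left(\frac{47}{7}\right)^{2} = \frac{2209}{49}$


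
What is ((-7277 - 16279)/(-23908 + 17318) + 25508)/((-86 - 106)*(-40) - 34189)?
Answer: -84060638/87347155 ≈ -0.96237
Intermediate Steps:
((-7277 - 16279)/(-23908 + 17318) + 25508)/((-86 - 106)*(-40) - 34189) = (-23556/(-6590) + 25508)/(-192*(-40) - 34189) = (-23556*(-1/6590) + 25508)/(7680 - 34189) = (11778/3295 + 25508)/(-26509) = (84060638/3295)*(-1/26509) = -84060638/87347155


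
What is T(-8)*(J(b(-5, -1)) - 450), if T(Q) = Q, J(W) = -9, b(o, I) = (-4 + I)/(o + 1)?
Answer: 3672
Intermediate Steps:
b(o, I) = (-4 + I)/(1 + o)
T(-8)*(J(b(-5, -1)) - 450) = -8*(-9 - 450) = -8*(-459) = 3672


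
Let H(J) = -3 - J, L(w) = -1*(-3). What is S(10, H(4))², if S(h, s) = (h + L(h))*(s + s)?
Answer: 33124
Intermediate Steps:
L(w) = 3
S(h, s) = 2*s*(3 + h) (S(h, s) = (h + 3)*(s + s) = (3 + h)*(2*s) = 2*s*(3 + h))
S(10, H(4))² = (2*(-3 - 1*4)*(3 + 10))² = (2*(-3 - 4)*13)² = (2*(-7)*13)² = (-182)² = 33124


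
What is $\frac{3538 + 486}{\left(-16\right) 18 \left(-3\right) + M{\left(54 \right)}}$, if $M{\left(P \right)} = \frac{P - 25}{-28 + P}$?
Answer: $\frac{104624}{22493} \approx 4.6514$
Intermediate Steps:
$M{\left(P \right)} = \frac{-25 + P}{-28 + P}$
$\frac{3538 + 486}{\left(-16\right) 18 \left(-3\right) + M{\left(54 \right)}} = \frac{3538 + 486}{\left(-16\right) 18 \left(-3\right) + \frac{-25 + 54}{-28 + 54}} = \frac{4024}{\left(-288\right) \left(-3\right) + \frac{1}{26} \cdot 29} = \frac{4024}{864 + \frac{1}{26} \cdot 29} = \frac{4024}{864 + \frac{29}{26}} = \frac{4024}{\frac{22493}{26}} = 4024 \cdot \frac{26}{22493} = \frac{104624}{22493}$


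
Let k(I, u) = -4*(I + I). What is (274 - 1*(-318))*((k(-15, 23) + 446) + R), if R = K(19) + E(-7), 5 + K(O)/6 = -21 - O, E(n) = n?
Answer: 171088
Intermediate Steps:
k(I, u) = -8*I
K(O) = -156 - 6*O (K(O) = -30 + 6*(-21 - O) = -30 + (-126 - 6*O) = -156 - 6*O)
R = -277 (R = (-156 - 6*19) - 7 = (-156 - 114) - 7 = -270 - 7 = -277)
(274 - 1*(-318))*((k(-15, 23) + 446) + R) = (274 - 1*(-318))*((-8*(-15) + 446) - 277) = (274 + 318)*((120 + 446) - 277) = 592*(566 - 277) = 592*289 = 171088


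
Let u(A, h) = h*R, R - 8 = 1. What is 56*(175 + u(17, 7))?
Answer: 13328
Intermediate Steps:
R = 9 (R = 8 + 1 = 9)
u(A, h) = 9*h (u(A, h) = h*9 = 9*h)
56*(175 + u(17, 7)) = 56*(175 + 9*7) = 56*(175 + 63) = 56*238 = 13328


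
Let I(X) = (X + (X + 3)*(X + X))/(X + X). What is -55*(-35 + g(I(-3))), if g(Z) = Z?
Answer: 3795/2 ≈ 1897.5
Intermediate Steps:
I(X) = (X + 2*X*(3 + X))/(2*X) (I(X) = (X + (3 + X)*(2*X))/((2*X)) = (X + 2*X*(3 + X))*(1/(2*X)) = (X + 2*X*(3 + X))/(2*X))
-55*(-35 + g(I(-3))) = -55*(-35 + (7/2 - 3)) = -55*(-35 + ½) = -55*(-69/2) = 3795/2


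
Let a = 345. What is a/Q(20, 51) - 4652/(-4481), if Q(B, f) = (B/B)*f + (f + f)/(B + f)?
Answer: 42360497/5560921 ≈ 7.6175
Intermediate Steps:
Q(B, f) = f + 2*f/(B + f) (Q(B, f) = 1*f + (2*f)/(B + f) = f + 2*f/(B + f))
a/Q(20, 51) - 4652/(-4481) = 345/((51*(2 + 20 + 51)/(20 + 51))) - 4652/(-4481) = 345/((51*73/71)) - 4652*(-1/4481) = 345/((51*(1/71)*73)) + 4652/4481 = 345/(3723/71) + 4652/4481 = 345*(71/3723) + 4652/4481 = 8165/1241 + 4652/4481 = 42360497/5560921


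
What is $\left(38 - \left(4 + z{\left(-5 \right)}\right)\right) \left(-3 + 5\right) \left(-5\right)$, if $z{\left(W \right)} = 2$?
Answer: $-320$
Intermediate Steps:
$\left(38 - \left(4 + z{\left(-5 \right)}\right)\right) \left(-3 + 5\right) \left(-5\right) = \left(38 - \left(4 + 2\right)\right) \left(-3 + 5\right) \left(-5\right) = \left(38 - 6\right) 2 \left(-5\right) = \left(38 - 6\right) \left(-10\right) = 32 \left(-10\right) = -320$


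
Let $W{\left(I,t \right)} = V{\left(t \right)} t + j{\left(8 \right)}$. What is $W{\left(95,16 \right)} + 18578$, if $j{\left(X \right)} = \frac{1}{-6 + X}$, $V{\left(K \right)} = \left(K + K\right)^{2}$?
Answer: $\frac{69925}{2} \approx 34963.0$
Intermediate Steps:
$V{\left(K \right)} = 4 K^{2}$ ($V{\left(K \right)} = \left(2 K\right)^{2} = 4 K^{2}$)
$W{\left(I,t \right)} = \frac{1}{2} + 4 t^{3}$ ($W{\left(I,t \right)} = 4 t^{2} t + \frac{1}{-6 + 8} = 4 t^{3} + \frac{1}{2} = \frac{1}{2} + 4 t^{3}$)
$W{\left(95,16 \right)} + 18578 = \left(\frac{1}{2} + 4 \cdot 16^{3}\right) + 18578 = \left(\frac{1}{2} + 4 \cdot 4096\right) + 18578 = \left(\frac{1}{2} + 16384\right) + 18578 = \frac{32769}{2} + 18578 = \frac{69925}{2}$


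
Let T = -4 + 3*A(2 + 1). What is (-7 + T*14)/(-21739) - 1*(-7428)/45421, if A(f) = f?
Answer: 158615769/987407119 ≈ 0.16064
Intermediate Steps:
T = 5 (T = -4 + 3*(2 + 1) = -4 + 3*3 = -4 + 9 = 5)
(-7 + T*14)/(-21739) - 1*(-7428)/45421 = (-7 + 5*14)/(-21739) - 1*(-7428)/45421 = (-7 + 70)*(-1/21739) + 7428*(1/45421) = 63*(-1/21739) + 7428/45421 = -63/21739 + 7428/45421 = 158615769/987407119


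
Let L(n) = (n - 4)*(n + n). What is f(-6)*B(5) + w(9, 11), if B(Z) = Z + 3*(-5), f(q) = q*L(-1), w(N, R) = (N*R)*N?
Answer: 1491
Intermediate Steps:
L(n) = 2*n*(-4 + n) (L(n) = (-4 + n)*(2*n) = 2*n*(-4 + n))
w(N, R) = R*N²
f(q) = 10*q (f(q) = q*(2*(-1)*(-4 - 1)) = q*(2*(-1)*(-5)) = q*10 = 10*q)
B(Z) = -15 + Z (B(Z) = Z - 15 = -15 + Z)
f(-6)*B(5) + w(9, 11) = (10*(-6))*(-15 + 5) + 11*9² = -60*(-10) + 11*81 = 600 + 891 = 1491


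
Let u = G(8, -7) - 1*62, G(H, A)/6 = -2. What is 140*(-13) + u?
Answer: -1894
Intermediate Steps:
G(H, A) = -12 (G(H, A) = 6*(-2) = -12)
u = -74 (u = -12 - 1*62 = -12 - 62 = -74)
140*(-13) + u = 140*(-13) - 74 = -1820 - 74 = -1894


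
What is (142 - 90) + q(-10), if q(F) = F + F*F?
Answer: 142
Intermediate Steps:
q(F) = F + F**2
(142 - 90) + q(-10) = (142 - 90) - 10*(1 - 10) = 52 - 10*(-9) = 52 + 90 = 142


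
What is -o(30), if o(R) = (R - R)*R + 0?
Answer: 0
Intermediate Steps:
o(R) = 0 (o(R) = 0*R + 0 = 0 + 0 = 0)
-o(30) = -1*0 = 0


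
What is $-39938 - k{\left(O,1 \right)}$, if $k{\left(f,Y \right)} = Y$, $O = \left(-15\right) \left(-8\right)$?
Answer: $-39939$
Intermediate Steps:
$O = 120$
$-39938 - k{\left(O,1 \right)} = -39938 - 1 = -39939$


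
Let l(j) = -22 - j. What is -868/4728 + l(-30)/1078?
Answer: -112235/637098 ≈ -0.17617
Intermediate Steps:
-868/4728 + l(-30)/1078 = -868/4728 + (-22 - 1*(-30))/1078 = -868*1/4728 + (-22 + 30)*(1/1078) = -217/1182 + 8*(1/1078) = -217/1182 + 4/539 = -112235/637098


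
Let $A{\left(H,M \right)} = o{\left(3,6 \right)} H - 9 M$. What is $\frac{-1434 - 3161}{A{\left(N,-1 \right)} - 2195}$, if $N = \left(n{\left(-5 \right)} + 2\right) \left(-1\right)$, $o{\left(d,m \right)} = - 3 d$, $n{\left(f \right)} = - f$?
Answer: $\frac{4595}{2123} \approx 2.1644$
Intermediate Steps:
$N = -7$ ($N = \left(\left(-1\right) \left(-5\right) + 2\right) \left(-1\right) = \left(5 + 2\right) \left(-1\right) = 7 \left(-1\right) = -7$)
$A{\left(H,M \right)} = - 9 H - 9 M$ ($A{\left(H,M \right)} = \left(-3\right) 3 H - 9 M = - 9 H - 9 M$)
$\frac{-1434 - 3161}{A{\left(N,-1 \right)} - 2195} = \frac{-1434 - 3161}{\left(\left(-9\right) \left(-7\right) - -9\right) - 2195} = - \frac{4595}{\left(63 + 9\right) - 2195} = - \frac{4595}{72 - 2195} = - \frac{4595}{-2123} = \left(-4595\right) \left(- \frac{1}{2123}\right) = \frac{4595}{2123}$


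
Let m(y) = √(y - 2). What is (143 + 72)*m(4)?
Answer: 215*√2 ≈ 304.06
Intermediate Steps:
m(y) = √(-2 + y)
(143 + 72)*m(4) = (143 + 72)*√(-2 + 4) = 215*√2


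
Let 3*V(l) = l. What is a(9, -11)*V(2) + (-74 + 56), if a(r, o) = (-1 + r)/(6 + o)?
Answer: -286/15 ≈ -19.067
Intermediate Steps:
V(l) = l/3
a(r, o) = (-1 + r)/(6 + o)
a(9, -11)*V(2) + (-74 + 56) = ((-1 + 9)/(6 - 11))*((1/3)*2) + (-74 + 56) = (8/(-5))*(2/3) - 18 = -1/5*8*(2/3) - 18 = -8/5*2/3 - 18 = -16/15 - 18 = -286/15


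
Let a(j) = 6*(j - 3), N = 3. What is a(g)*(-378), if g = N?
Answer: 0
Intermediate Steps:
g = 3
a(j) = -18 + 6*j (a(j) = 6*(-3 + j) = -18 + 6*j)
a(g)*(-378) = (-18 + 6*3)*(-378) = (-18 + 18)*(-378) = 0*(-378) = 0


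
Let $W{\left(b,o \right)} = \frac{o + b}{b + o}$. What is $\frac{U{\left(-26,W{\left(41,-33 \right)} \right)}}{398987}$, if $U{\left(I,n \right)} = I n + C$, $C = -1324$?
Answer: $- \frac{1350}{398987} \approx -0.0033836$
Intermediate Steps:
$W{\left(b,o \right)} = 1$ ($W{\left(b,o \right)} = \frac{b + o}{b + o} = 1$)
$U{\left(I,n \right)} = -1324 + I n$ ($U{\left(I,n \right)} = I n - 1324 = -1324 + I n$)
$\frac{U{\left(-26,W{\left(41,-33 \right)} \right)}}{398987} = \frac{-1324 - 26}{398987} = \left(-1324 - 26\right) \frac{1}{398987} = \left(-1350\right) \frac{1}{398987} = - \frac{1350}{398987}$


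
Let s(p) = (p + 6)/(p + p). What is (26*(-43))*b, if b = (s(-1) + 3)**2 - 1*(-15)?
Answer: -34099/2 ≈ -17050.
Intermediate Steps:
s(p) = (6 + p)/(2*p) (s(p) = (6 + p)/((2*p)) = (6 + p)*(1/(2*p)) = (6 + p)/(2*p))
b = 61/4 (b = ((1/2)*(6 - 1)/(-1) + 3)**2 - 1*(-15) = ((1/2)*(-1)*5 + 3)**2 + 15 = (-5/2 + 3)**2 + 15 = (1/2)**2 + 15 = 1/4 + 15 = 61/4 ≈ 15.250)
(26*(-43))*b = (26*(-43))*(61/4) = -1118*61/4 = -34099/2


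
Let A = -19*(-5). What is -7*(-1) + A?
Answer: 102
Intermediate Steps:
A = 95
-7*(-1) + A = -7*(-1) + 95 = 7 + 95 = 102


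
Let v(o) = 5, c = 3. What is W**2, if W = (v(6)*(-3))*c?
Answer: 2025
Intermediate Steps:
W = -45 (W = (5*(-3))*3 = -15*3 = -45)
W**2 = (-45)**2 = 2025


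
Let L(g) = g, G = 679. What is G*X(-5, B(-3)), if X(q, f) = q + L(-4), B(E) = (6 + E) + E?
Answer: -6111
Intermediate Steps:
B(E) = 6 + 2*E
X(q, f) = -4 + q (X(q, f) = q - 4 = -4 + q)
G*X(-5, B(-3)) = 679*(-4 - 5) = 679*(-9) = -6111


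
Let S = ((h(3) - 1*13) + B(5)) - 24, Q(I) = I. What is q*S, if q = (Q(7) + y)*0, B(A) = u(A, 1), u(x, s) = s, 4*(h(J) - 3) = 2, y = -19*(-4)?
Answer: 0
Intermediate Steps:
y = 76
h(J) = 7/2 (h(J) = 3 + (¼)*2 = 3 + ½ = 7/2)
B(A) = 1
q = 0 (q = (7 + 76)*0 = 83*0 = 0)
S = -65/2 (S = ((7/2 - 1*13) + 1) - 24 = ((7/2 - 13) + 1) - 24 = (-19/2 + 1) - 24 = -17/2 - 24 = -65/2 ≈ -32.500)
q*S = 0*(-65/2) = 0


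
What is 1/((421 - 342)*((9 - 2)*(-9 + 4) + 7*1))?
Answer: -1/2212 ≈ -0.00045208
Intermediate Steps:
1/((421 - 342)*((9 - 2)*(-9 + 4) + 7*1)) = 1/(79*(7*(-5) + 7)) = 1/(79*(-35 + 7)) = (1/79)/(-28) = (1/79)*(-1/28) = -1/2212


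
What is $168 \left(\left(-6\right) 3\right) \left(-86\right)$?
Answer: $260064$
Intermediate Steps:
$168 \left(\left(-6\right) 3\right) \left(-86\right) = 168 \left(-18\right) \left(-86\right) = \left(-3024\right) \left(-86\right) = 260064$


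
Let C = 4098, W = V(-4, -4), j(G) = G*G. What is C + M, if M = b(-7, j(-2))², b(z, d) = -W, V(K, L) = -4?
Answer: 4114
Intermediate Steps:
j(G) = G²
W = -4
b(z, d) = 4 (b(z, d) = -1*(-4) = 4)
M = 16 (M = 4² = 16)
C + M = 4098 + 16 = 4114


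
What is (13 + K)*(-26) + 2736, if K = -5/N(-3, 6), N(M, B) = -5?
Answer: 2372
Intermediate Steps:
K = 1 (K = -5/(-5) = -5*(-1/5) = 1)
(13 + K)*(-26) + 2736 = (13 + 1)*(-26) + 2736 = 14*(-26) + 2736 = -364 + 2736 = 2372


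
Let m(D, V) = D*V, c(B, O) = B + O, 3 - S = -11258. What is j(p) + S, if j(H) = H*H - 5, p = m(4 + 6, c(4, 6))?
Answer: 21256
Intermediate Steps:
S = 11261 (S = 3 - 1*(-11258) = 3 + 11258 = 11261)
p = 100 (p = (4 + 6)*(4 + 6) = 10*10 = 100)
j(H) = -5 + H**2 (j(H) = H**2 - 5 = -5 + H**2)
j(p) + S = (-5 + 100**2) + 11261 = (-5 + 10000) + 11261 = 9995 + 11261 = 21256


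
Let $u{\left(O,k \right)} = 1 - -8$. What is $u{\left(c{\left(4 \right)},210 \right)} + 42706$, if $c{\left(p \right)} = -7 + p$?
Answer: $42715$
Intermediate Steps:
$u{\left(O,k \right)} = 9$ ($u{\left(O,k \right)} = 1 + 8 = 9$)
$u{\left(c{\left(4 \right)},210 \right)} + 42706 = 9 + 42706 = 42715$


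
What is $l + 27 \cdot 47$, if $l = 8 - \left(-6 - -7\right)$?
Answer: $1276$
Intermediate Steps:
$l = 7$ ($l = 8 - \left(-6 + 7\right) = 8 - 1 = 7$)
$l + 27 \cdot 47 = 7 + 27 \cdot 47 = 7 + 1269 = 1276$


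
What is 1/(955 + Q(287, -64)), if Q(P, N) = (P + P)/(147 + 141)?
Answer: 144/137807 ≈ 0.0010449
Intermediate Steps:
Q(P, N) = P/144 (Q(P, N) = (2*P)/288 = (2*P)*(1/288) = P/144)
1/(955 + Q(287, -64)) = 1/(955 + (1/144)*287) = 1/(955 + 287/144) = 1/(137807/144) = 144/137807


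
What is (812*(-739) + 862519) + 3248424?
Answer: 3510875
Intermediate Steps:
(812*(-739) + 862519) + 3248424 = (-600068 + 862519) + 3248424 = 262451 + 3248424 = 3510875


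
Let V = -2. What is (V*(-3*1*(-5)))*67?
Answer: -2010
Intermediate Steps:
(V*(-3*1*(-5)))*67 = -2*(-3*1)*(-5)*67 = -(-6)*(-5)*67 = -2*15*67 = -30*67 = -2010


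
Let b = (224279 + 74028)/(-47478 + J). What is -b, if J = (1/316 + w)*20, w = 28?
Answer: 23566253/3706517 ≈ 6.3581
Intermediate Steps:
J = 44245/79 (J = (1/316 + 28)*20 = (8849/316)*20 = 44245/79 ≈ 560.06)
b = -23566253/3706517 (b = (224279 + 74028)/(-47478 + 44245/79) = 298307/(-3706517/79) = 298307*(-79/3706517) = -23566253/3706517 ≈ -6.3581)
-b = -1*(-23566253/3706517) = 23566253/3706517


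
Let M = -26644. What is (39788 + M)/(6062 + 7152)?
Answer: 6572/6607 ≈ 0.99470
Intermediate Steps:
(39788 + M)/(6062 + 7152) = (39788 - 26644)/(6062 + 7152) = 13144/13214 = 13144*(1/13214) = 6572/6607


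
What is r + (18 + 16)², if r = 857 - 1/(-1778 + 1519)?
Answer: 521368/259 ≈ 2013.0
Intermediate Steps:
r = 221964/259 (r = 857 - 1/(-259) = 857 - 1*(-1/259) = 857 + 1/259 = 221964/259 ≈ 857.00)
r + (18 + 16)² = 221964/259 + (18 + 16)² = 221964/259 + 34² = 221964/259 + 1156 = 521368/259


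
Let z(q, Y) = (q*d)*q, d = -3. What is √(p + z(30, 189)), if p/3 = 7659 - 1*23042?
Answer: I*√48849 ≈ 221.02*I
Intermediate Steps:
z(q, Y) = -3*q² (z(q, Y) = (q*(-3))*q = (-3*q)*q = -3*q²)
p = -46149 (p = 3*(7659 - 1*23042) = 3*(7659 - 23042) = 3*(-15383) = -46149)
√(p + z(30, 189)) = √(-46149 - 3*30²) = √(-46149 - 3*900) = √(-46149 - 2700) = √(-48849) = I*√48849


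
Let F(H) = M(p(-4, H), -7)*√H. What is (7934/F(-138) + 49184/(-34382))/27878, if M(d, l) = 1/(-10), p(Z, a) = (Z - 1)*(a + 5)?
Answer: -232/4521233 + 19835*I*√138/961791 ≈ -5.1313e-5 + 0.24227*I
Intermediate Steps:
p(Z, a) = (-1 + Z)*(5 + a)
M(d, l) = -⅒
F(H) = -√H/10
(7934/F(-138) + 49184/(-34382))/27878 = (7934/((-I*√138/10)) + 49184/(-34382))/27878 = (7934/((-I*√138/10)) + 49184*(-1/34382))*(1/27878) = (7934/((-I*√138/10)) - 24592/17191)*(1/27878) = (7934*(5*I*√138/69) - 24592/17191)*(1/27878) = (39670*I*√138/69 - 24592/17191)*(1/27878) = (-24592/17191 + 39670*I*√138/69)*(1/27878) = -232/4521233 + 19835*I*√138/961791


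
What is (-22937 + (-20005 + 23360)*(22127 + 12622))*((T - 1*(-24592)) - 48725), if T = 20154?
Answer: -463792072882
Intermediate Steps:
(-22937 + (-20005 + 23360)*(22127 + 12622))*((T - 1*(-24592)) - 48725) = (-22937 + (-20005 + 23360)*(22127 + 12622))*((20154 - 1*(-24592)) - 48725) = (-22937 + 3355*34749)*((20154 + 24592) - 48725) = (-22937 + 116582895)*(44746 - 48725) = 116559958*(-3979) = -463792072882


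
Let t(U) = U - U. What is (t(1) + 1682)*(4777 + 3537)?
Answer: 13984148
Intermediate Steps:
t(U) = 0
(t(1) + 1682)*(4777 + 3537) = (0 + 1682)*(4777 + 3537) = 1682*8314 = 13984148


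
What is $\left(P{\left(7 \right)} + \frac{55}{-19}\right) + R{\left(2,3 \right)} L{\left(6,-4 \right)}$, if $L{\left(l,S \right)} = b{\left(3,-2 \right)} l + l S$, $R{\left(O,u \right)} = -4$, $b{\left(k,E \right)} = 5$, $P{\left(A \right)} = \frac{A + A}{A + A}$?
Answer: $- \frac{492}{19} \approx -25.895$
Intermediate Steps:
$P{\left(A \right)} = 1$ ($P{\left(A \right)} = \frac{2 A}{2 A} = 2 A \frac{1}{2 A} = 1$)
$L{\left(l,S \right)} = 5 l + S l$ ($L{\left(l,S \right)} = 5 l + l S = 5 l + S l$)
$\left(P{\left(7 \right)} + \frac{55}{-19}\right) + R{\left(2,3 \right)} L{\left(6,-4 \right)} = \left(1 + \frac{55}{-19}\right) - 4 \cdot 6 \left(5 - 4\right) = \left(1 + 55 \left(- \frac{1}{19}\right)\right) - 4 \cdot 6 \cdot 1 = \left(1 - \frac{55}{19}\right) - 24 = - \frac{36}{19} - 24 = - \frac{492}{19}$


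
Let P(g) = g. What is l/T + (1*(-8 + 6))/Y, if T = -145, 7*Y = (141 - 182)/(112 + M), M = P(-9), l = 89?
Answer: 205441/5945 ≈ 34.557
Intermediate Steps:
M = -9
Y = -41/721 (Y = ((141 - 182)/(112 - 9))/7 = (-41/103)/7 = (-41*1/103)/7 = (⅐)*(-41/103) = -41/721 ≈ -0.056865)
l/T + (1*(-8 + 6))/Y = 89/(-145) + (1*(-8 + 6))/(-41/721) = 89*(-1/145) + (1*(-2))*(-721/41) = -89/145 - 2*(-721/41) = -89/145 + 1442/41 = 205441/5945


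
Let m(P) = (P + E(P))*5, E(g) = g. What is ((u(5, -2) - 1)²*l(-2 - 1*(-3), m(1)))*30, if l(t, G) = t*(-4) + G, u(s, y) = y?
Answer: 1620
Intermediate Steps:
m(P) = 10*P (m(P) = (P + P)*5 = (2*P)*5 = 10*P)
l(t, G) = G - 4*t (l(t, G) = -4*t + G = G - 4*t)
((u(5, -2) - 1)²*l(-2 - 1*(-3), m(1)))*30 = ((-2 - 1)²*(10*1 - 4*(-2 - 1*(-3))))*30 = ((-3)²*(10 - 4*(-2 + 3)))*30 = (9*(10 - 4*1))*30 = (9*(10 - 4))*30 = (9*6)*30 = 54*30 = 1620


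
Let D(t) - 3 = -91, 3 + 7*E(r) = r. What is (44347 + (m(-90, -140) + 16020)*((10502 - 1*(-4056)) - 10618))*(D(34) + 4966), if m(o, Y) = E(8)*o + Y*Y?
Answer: 4785010827462/7 ≈ 6.8357e+11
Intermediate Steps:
E(r) = -3/7 + r/7
D(t) = -88 (D(t) = 3 - 91 = -88)
m(o, Y) = Y**2 + 5*o/7 (m(o, Y) = (-3/7 + (1/7)*8)*o + Y*Y = (-3/7 + 8/7)*o + Y**2 = 5*o/7 + Y**2 = Y**2 + 5*o/7)
(44347 + (m(-90, -140) + 16020)*((10502 - 1*(-4056)) - 10618))*(D(34) + 4966) = (44347 + (((-140)**2 + (5/7)*(-90)) + 16020)*((10502 - 1*(-4056)) - 10618))*(-88 + 4966) = (44347 + ((19600 - 450/7) + 16020)*((10502 + 4056) - 10618))*4878 = (44347 + (136750/7 + 16020)*(14558 - 10618))*4878 = (44347 + (248890/7)*3940)*4878 = (44347 + 980626600/7)*4878 = (980937029/7)*4878 = 4785010827462/7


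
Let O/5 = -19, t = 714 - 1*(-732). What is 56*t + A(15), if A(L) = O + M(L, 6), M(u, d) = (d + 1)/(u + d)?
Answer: 242644/3 ≈ 80881.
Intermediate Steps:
M(u, d) = (1 + d)/(d + u)
t = 1446 (t = 714 + 732 = 1446)
O = -95 (O = 5*(-19) = -95)
A(L) = -95 + 7/(6 + L) (A(L) = -95 + (1 + 6)/(6 + L) = -95 + 7/(6 + L))
56*t + A(15) = 56*1446 + (-563 - 95*15)/(6 + 15) = 80976 + (-563 - 1425)/21 = 80976 + (1/21)*(-1988) = 80976 - 284/3 = 242644/3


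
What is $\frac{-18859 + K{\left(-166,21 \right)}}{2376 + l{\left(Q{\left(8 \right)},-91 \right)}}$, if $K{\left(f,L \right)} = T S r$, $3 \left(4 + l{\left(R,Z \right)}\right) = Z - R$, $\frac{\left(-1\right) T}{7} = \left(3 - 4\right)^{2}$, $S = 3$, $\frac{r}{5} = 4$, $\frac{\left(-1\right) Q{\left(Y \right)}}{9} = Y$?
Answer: $- \frac{57837}{7097} \approx -8.1495$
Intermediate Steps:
$Q{\left(Y \right)} = - 9 Y$
$r = 20$ ($r = 5 \cdot 4 = 20$)
$T = -7$ ($T = - 7 \left(3 - 4\right)^{2} = - 7 \left(-1\right)^{2} = \left(-7\right) 1 = -7$)
$l{\left(R,Z \right)} = -4 - \frac{R}{3} + \frac{Z}{3}$ ($l{\left(R,Z \right)} = -4 + \frac{Z - R}{3} = -4 - \left(- \frac{Z}{3} + \frac{R}{3}\right) = -4 - \frac{R}{3} + \frac{Z}{3}$)
$K{\left(f,L \right)} = -420$ ($K{\left(f,L \right)} = \left(-7\right) 3 \cdot 20 = \left(-21\right) 20 = -420$)
$\frac{-18859 + K{\left(-166,21 \right)}}{2376 + l{\left(Q{\left(8 \right)},-91 \right)}} = \frac{-18859 - 420}{2376 - \left(\frac{103}{3} + \frac{1}{3} \left(-9\right) 8\right)} = - \frac{19279}{2376 - \frac{31}{3}} = - \frac{19279}{\frac{7097}{3}} = \left(-19279\right) \frac{3}{7097} = - \frac{57837}{7097}$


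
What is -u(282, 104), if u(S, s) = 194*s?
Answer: -20176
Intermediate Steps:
-u(282, 104) = -194*104 = -1*20176 = -20176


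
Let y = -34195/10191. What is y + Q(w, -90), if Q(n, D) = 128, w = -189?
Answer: 1270253/10191 ≈ 124.64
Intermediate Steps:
y = -34195/10191 (y = -34195*1/10191 = -34195/10191 ≈ -3.3554)
y + Q(w, -90) = -34195/10191 + 128 = 1270253/10191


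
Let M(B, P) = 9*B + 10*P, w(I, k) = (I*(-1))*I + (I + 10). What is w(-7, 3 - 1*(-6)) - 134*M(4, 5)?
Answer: -11570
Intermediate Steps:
w(I, k) = 10 + I - I² (w(I, k) = (-I)*I + (10 + I) = -I² + (10 + I) = 10 + I - I²)
w(-7, 3 - 1*(-6)) - 134*M(4, 5) = (10 - 7 - 1*(-7)²) - 134*(9*4 + 10*5) = (10 - 7 - 1*49) - 134*(36 + 50) = (10 - 7 - 49) - 134*86 = -46 - 11524 = -11570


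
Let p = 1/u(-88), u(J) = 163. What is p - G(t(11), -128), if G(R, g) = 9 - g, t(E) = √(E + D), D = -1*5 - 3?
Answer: -22330/163 ≈ -136.99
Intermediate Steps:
D = -8 (D = -5 - 3 = -8)
t(E) = √(-8 + E) (t(E) = √(E - 8) = √(-8 + E))
p = 1/163 ≈ 0.0061350
p - G(t(11), -128) = 1/163 - (9 - 1*(-128)) = 1/163 - (9 + 128) = 1/163 - 1*137 = 1/163 - 137 = -22330/163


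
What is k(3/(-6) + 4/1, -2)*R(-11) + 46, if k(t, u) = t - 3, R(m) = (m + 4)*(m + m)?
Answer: 123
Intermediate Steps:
R(m) = 2*m*(4 + m) (R(m) = (4 + m)*(2*m) = 2*m*(4 + m))
k(t, u) = -3 + t
k(3/(-6) + 4/1, -2)*R(-11) + 46 = (-3 + (3/(-6) + 4/1))*(2*(-11)*(4 - 11)) + 46 = (-3 + (3*(-1/6) + 4*1))*(2*(-11)*(-7)) + 46 = (-3 + (-1/2 + 4))*154 + 46 = (-3 + 7/2)*154 + 46 = (1/2)*154 + 46 = 77 + 46 = 123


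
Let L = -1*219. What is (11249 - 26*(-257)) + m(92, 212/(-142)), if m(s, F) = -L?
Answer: 18150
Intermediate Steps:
L = -219
m(s, F) = 219 (m(s, F) = -1*(-219) = 219)
(11249 - 26*(-257)) + m(92, 212/(-142)) = (11249 - 26*(-257)) + 219 = (11249 + 6682) + 219 = 17931 + 219 = 18150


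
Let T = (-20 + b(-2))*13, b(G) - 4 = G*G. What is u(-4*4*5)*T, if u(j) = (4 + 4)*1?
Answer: -1248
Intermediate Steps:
b(G) = 4 + G**2 (b(G) = 4 + G*G = 4 + G**2)
u(j) = 8 (u(j) = 8*1 = 8)
T = -156 (T = (-20 + (4 + (-2)**2))*13 = (-20 + (4 + 4))*13 = (-20 + 8)*13 = -12*13 = -156)
u(-4*4*5)*T = 8*(-156) = -1248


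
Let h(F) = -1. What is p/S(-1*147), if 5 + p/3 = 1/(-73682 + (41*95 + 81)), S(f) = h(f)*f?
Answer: -348531/3415594 ≈ -0.10204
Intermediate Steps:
S(f) = -f
p = -1045593/69706 (p = -15 + 3/(-73682 + (41*95 + 81)) = -15 + 3/(-73682 + (3895 + 81)) = -15 + 3/(-73682 + 3976) = -15 + 3/(-69706) = -15 + 3*(-1/69706) = -15 - 3/69706 = -1045593/69706 ≈ -15.000)
p/S(-1*147) = -1045593/(69706*((-(-1)*147))) = -1045593/(69706*((-1*(-147)))) = -1045593/69706/147 = -1045593/69706*1/147 = -348531/3415594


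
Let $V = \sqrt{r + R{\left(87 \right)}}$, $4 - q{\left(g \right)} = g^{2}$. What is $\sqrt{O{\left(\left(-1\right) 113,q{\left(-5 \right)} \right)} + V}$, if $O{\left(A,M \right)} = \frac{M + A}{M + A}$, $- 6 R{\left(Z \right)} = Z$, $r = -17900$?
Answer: $\frac{\sqrt{4 + 6 i \sqrt{7962}}}{2} \approx 8.2112 + 8.1501 i$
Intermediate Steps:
$R{\left(Z \right)} = - \frac{Z}{6}$
$q{\left(g \right)} = 4 - g^{2}$
$V = \frac{3 i \sqrt{7962}}{2}$ ($V = \sqrt{-17900 - \frac{29}{2}} = \sqrt{- \frac{35829}{2}} = \frac{3 i \sqrt{7962}}{2} \approx 133.84 i$)
$O{\left(A,M \right)} = 1$ ($O{\left(A,M \right)} = \frac{A + M}{A + M} = 1$)
$\sqrt{O{\left(\left(-1\right) 113,q{\left(-5 \right)} \right)} + V} = \sqrt{1 + \frac{3 i \sqrt{7962}}{2}}$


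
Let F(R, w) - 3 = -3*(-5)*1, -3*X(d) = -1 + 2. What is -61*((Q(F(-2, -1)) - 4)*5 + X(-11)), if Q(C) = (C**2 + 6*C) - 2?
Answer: -389729/3 ≈ -1.2991e+5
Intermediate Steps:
X(d) = -1/3 (X(d) = -(-1 + 2)/3 = -1/3*1 = -1/3)
F(R, w) = 18 (F(R, w) = 3 - 3*(-5)*1 = 3 + 15*1 = 3 + 15 = 18)
Q(C) = -2 + C**2 + 6*C
-61*((Q(F(-2, -1)) - 4)*5 + X(-11)) = -61*(((-2 + 18**2 + 6*18) - 4)*5 - 1/3) = -61*(((-2 + 324 + 108) - 4)*5 - 1/3) = -61*((430 - 4)*5 - 1/3) = -61*(426*5 - 1/3) = -61*(2130 - 1/3) = -61*6389/3 = -389729/3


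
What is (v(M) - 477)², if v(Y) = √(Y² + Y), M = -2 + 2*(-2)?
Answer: (477 - √30)² ≈ 2.2233e+5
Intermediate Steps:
M = -6 (M = -2 - 4 = -6)
v(Y) = √(Y + Y²)
(v(M) - 477)² = (√(-6*(1 - 6)) - 477)² = (√(-6*(-5)) - 477)² = (√30 - 477)² = (-477 + √30)²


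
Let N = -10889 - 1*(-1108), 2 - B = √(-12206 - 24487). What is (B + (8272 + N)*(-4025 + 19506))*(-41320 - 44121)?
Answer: 1995972419707 + 768969*I*√453 ≈ 1.996e+12 + 1.6367e+7*I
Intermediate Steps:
B = 2 - 9*I*√453 (B = 2 - √(-12206 - 24487) = 2 - √(-36693) = 2 - 9*I*√453 ≈ 2.0 - 191.55*I)
N = -9781 (N = -10889 + 1108 = -9781)
(B + (8272 + N)*(-4025 + 19506))*(-41320 - 44121) = ((2 - 9*I*√453) + (8272 - 9781)*(-4025 + 19506))*(-41320 - 44121) = ((2 - 9*I*√453) - 1509*15481)*(-85441) = ((2 - 9*I*√453) - 23360829)*(-85441) = (-23360827 - 9*I*√453)*(-85441) = 1995972419707 + 768969*I*√453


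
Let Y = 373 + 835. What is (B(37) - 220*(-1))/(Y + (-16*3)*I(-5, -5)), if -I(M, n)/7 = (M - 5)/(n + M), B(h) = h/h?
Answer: 221/1544 ≈ 0.14313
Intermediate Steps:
B(h) = 1
I(M, n) = -7*(-5 + M)/(M + n) (I(M, n) = -7*(M - 5)/(n + M) = -7*(-5 + M)/(M + n))
Y = 1208
(B(37) - 220*(-1))/(Y + (-16*3)*I(-5, -5)) = (1 - 220*(-1))/(1208 + (-16*3)*(7*(5 - 1*(-5))/(-5 - 5))) = (1 + 220)/(1208 - 336*(5 + 5)/(-10)) = 221/(1208 - 336*(-1)*10/10) = 221/(1208 - 48*(-7)) = 221/(1208 + 336) = 221/1544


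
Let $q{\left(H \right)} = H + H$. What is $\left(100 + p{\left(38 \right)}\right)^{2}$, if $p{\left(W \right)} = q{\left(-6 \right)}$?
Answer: $7744$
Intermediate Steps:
$q{\left(H \right)} = 2 H$
$p{\left(W \right)} = -12$ ($p{\left(W \right)} = 2 \left(-6\right) = -12$)
$\left(100 + p{\left(38 \right)}\right)^{2} = \left(100 - 12\right)^{2} = 88^{2} = 7744$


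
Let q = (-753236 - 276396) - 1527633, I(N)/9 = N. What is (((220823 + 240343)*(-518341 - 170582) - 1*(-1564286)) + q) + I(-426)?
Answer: -317708861031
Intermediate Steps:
I(N) = 9*N
q = -2557265 (q = -1029632 - 1527633 = -2557265)
(((220823 + 240343)*(-518341 - 170582) - 1*(-1564286)) + q) + I(-426) = (((220823 + 240343)*(-518341 - 170582) - 1*(-1564286)) - 2557265) + 9*(-426) = ((461166*(-688923) + 1564286) - 2557265) - 3834 = ((-317707864218 + 1564286) - 2557265) - 3834 = (-317706299932 - 2557265) - 3834 = -317708857197 - 3834 = -317708861031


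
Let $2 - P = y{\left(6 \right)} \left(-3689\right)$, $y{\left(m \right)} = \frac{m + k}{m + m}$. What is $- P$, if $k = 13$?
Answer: $- \frac{70115}{12} \approx -5842.9$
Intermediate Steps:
$y{\left(m \right)} = \frac{13 + m}{2 m}$ ($y{\left(m \right)} = \frac{m + 13}{m + m} = \frac{13 + m}{2 m}$)
$P = \frac{70115}{12}$ ($P = 2 - \frac{13 + 6}{2 \cdot 6} \left(-3689\right) = 2 - \frac{1}{2} \cdot \frac{1}{6} \cdot 19 \left(-3689\right) = 2 - \frac{19}{12} \left(-3689\right) = 2 - - \frac{70091}{12} = 2 + \frac{70091}{12} = \frac{70115}{12} \approx 5842.9$)
$- P = \left(-1\right) \frac{70115}{12} = - \frac{70115}{12}$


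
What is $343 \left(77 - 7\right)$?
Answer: $24010$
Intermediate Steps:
$343 \left(77 - 7\right) = 343 \cdot 70 = 24010$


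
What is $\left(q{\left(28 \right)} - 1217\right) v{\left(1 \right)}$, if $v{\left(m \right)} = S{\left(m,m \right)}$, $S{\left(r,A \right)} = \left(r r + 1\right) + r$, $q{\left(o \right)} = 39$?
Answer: $-3534$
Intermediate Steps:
$S{\left(r,A \right)} = 1 + r + r^{2}$ ($S{\left(r,A \right)} = \left(r^{2} + 1\right) + r = \left(1 + r^{2}\right) + r = 1 + r + r^{2}$)
$v{\left(m \right)} = 1 + m + m^{2}$
$\left(q{\left(28 \right)} - 1217\right) v{\left(1 \right)} = \left(39 - 1217\right) \left(1 + 1 + 1^{2}\right) = - 1178 \left(1 + 1 + 1\right) = \left(-1178\right) 3 = -3534$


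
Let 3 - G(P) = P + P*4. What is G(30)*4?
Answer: -588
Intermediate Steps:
G(P) = 3 - 5*P (G(P) = 3 - (P + P*4) = 3 - (P + 4*P) = 3 - 5*P)
G(30)*4 = (3 - 5*30)*4 = (3 - 150)*4 = -147*4 = -588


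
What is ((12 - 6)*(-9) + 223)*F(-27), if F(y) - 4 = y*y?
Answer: 123877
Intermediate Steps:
F(y) = 4 + y² (F(y) = 4 + y*y = 4 + y²)
((12 - 6)*(-9) + 223)*F(-27) = ((12 - 6)*(-9) + 223)*(4 + (-27)²) = (6*(-9) + 223)*(4 + 729) = (-54 + 223)*733 = 169*733 = 123877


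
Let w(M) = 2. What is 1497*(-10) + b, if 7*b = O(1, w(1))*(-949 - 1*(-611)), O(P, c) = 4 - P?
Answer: -105804/7 ≈ -15115.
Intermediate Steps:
b = -1014/7 (b = ((4 - 1*1)*(-949 - 1*(-611)))/7 = ((4 - 1)*(-949 + 611))/7 = (3*(-338))/7 = (1/7)*(-1014) = -1014/7 ≈ -144.86)
1497*(-10) + b = 1497*(-10) - 1014/7 = -14970 - 1014/7 = -105804/7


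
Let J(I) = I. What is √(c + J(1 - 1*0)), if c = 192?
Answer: √193 ≈ 13.892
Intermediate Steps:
√(c + J(1 - 1*0)) = √(192 + (1 - 1*0)) = √(192 + (1 + 0)) = √(192 + 1) = √193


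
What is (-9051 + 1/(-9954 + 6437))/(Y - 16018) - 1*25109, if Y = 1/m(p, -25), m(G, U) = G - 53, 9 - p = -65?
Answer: -29704230377353/1183037909 ≈ -25108.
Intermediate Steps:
p = 74 (p = 9 - 1*(-65) = 9 + 65 = 74)
m(G, U) = -53 + G
Y = 1/21 (Y = 1/(-53 + 74) = 1/21 ≈ 0.047619)
(-9051 + 1/(-9954 + 6437))/(Y - 16018) - 1*25109 = (-9051 + 1/(-9954 + 6437))/(1/21 - 16018) - 1*25109 = (-9051 + 1/(-3517))/(-336377/21) - 25109 = (-9051 - 1/3517)*(-21/336377) - 25109 = -31832368/3517*(-21/336377) - 25109 = 668479728/1183037909 - 25109 = -29704230377353/1183037909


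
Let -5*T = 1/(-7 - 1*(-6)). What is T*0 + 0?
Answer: 0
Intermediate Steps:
T = ⅕ (T = -1/(5*(-7 - 1*(-6))) = -1/(5*(-7 + 6)) = -⅕/(-1) = -⅕*(-1) = ⅕ ≈ 0.20000)
T*0 + 0 = (⅕)*0 + 0 = 0 + 0 = 0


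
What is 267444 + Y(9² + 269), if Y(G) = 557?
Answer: 268001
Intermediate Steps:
267444 + Y(9² + 269) = 267444 + 557 = 268001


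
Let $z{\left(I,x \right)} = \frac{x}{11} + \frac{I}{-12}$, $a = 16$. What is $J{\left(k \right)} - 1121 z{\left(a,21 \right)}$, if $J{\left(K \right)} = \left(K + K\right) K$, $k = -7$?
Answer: $- \frac{18065}{33} \approx -547.42$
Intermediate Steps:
$z{\left(I,x \right)} = - \frac{I}{12} + \frac{x}{11}$ ($z{\left(I,x \right)} = x \frac{1}{11} + I \left(- \frac{1}{12}\right) = \frac{x}{11} - \frac{I}{12} = - \frac{I}{12} + \frac{x}{11}$)
$J{\left(K \right)} = 2 K^{2}$ ($J{\left(K \right)} = 2 K K = 2 K^{2}$)
$J{\left(k \right)} - 1121 z{\left(a,21 \right)} = 2 \left(-7\right)^{2} - 1121 \left(\left(- \frac{1}{12}\right) 16 + \frac{1}{11} \cdot 21\right) = 2 \cdot 49 - 1121 \left(- \frac{4}{3} + \frac{21}{11}\right) = 98 - \frac{21299}{33} = - \frac{18065}{33}$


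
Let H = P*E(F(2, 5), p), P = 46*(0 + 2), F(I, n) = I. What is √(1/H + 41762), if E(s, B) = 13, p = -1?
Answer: √14934258547/598 ≈ 204.36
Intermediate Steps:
P = 92 (P = 46*2 = 92)
H = 1196 (H = 92*13 = 1196)
√(1/H + 41762) = √(1/1196 + 41762) = √(49947353/1196) = √14934258547/598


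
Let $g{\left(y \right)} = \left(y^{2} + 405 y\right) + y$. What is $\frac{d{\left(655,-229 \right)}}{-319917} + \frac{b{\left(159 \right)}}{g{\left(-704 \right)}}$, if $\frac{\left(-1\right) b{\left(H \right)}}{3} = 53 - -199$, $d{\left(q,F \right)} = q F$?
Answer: $\frac{7806473447}{16779006816} \approx 0.46525$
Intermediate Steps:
$d{\left(q,F \right)} = F q$
$g{\left(y \right)} = y^{2} + 406 y$
$b{\left(H \right)} = -756$ ($b{\left(H \right)} = - 3 \left(53 - -199\right) = - 3 \left(53 + 199\right) = \left(-3\right) 252 = -756$)
$\frac{d{\left(655,-229 \right)}}{-319917} + \frac{b{\left(159 \right)}}{g{\left(-704 \right)}} = \frac{\left(-229\right) 655}{-319917} - \frac{756}{\left(-704\right) \left(406 - 704\right)} = \left(-149995\right) \left(- \frac{1}{319917}\right) - \frac{756}{\left(-704\right) \left(-298\right)} = \frac{149995}{319917} - \frac{756}{209792} = \frac{149995}{319917} - \frac{189}{52448} = \frac{7806473447}{16779006816}$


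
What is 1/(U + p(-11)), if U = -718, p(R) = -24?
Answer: -1/742 ≈ -0.0013477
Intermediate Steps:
1/(U + p(-11)) = 1/(-718 - 24) = 1/(-742) = -1/742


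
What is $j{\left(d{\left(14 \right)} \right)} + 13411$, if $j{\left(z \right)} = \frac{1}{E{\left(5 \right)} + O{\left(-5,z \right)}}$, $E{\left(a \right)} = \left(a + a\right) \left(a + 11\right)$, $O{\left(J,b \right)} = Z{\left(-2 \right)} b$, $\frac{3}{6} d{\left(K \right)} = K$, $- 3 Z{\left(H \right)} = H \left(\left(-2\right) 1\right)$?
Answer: $\frac{4935251}{368} \approx 13411.0$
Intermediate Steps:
$Z{\left(H \right)} = \frac{2 H}{3}$ ($Z{\left(H \right)} = - \frac{H \left(\left(-2\right) 1\right)}{3} = - \frac{H \left(-2\right)}{3} = - \frac{\left(-2\right) H}{3} = \frac{2 H}{3}$)
$d{\left(K \right)} = 2 K$
$O{\left(J,b \right)} = - \frac{4 b}{3}$ ($O{\left(J,b \right)} = \frac{2}{3} \left(-2\right) b = - \frac{4 b}{3}$)
$E{\left(a \right)} = 2 a \left(11 + a\right)$
$j{\left(z \right)} = \frac{1}{160 - \frac{4 z}{3}}$ ($j{\left(z \right)} = \frac{1}{2 \cdot 5 \left(11 + 5\right) - \frac{4 z}{3}} = \frac{1}{2 \cdot 5 \cdot 16 - \frac{4 z}{3}} = \frac{1}{160 - \frac{4 z}{3}}$)
$j{\left(d{\left(14 \right)} \right)} + 13411 = - \frac{3}{-480 + 4 \cdot 2 \cdot 14} + 13411 = - \frac{3}{-480 + 4 \cdot 28} + 13411 = - \frac{3}{-480 + 112} + 13411 = - \frac{3}{-368} + 13411 = \left(-3\right) \left(- \frac{1}{368}\right) + 13411 = \frac{3}{368} + 13411 = \frac{4935251}{368}$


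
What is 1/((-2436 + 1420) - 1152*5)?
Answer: -1/6776 ≈ -0.00014758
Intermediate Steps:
1/((-2436 + 1420) - 1152*5) = 1/(-1016 - 5760) = 1/(-6776) = -1/6776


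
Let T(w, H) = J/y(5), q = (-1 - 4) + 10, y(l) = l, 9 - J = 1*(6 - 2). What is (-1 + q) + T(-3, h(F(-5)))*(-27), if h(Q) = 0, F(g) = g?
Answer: -23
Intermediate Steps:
J = 5 (J = 9 - (6 - 2) = 9 - 4 = 5)
q = 5 (q = -5 + 10 = 5)
T(w, H) = 1 (T(w, H) = 5/5 = 5*(⅕) = 1)
(-1 + q) + T(-3, h(F(-5)))*(-27) = (-1 + 5) + 1*(-27) = 4 - 27 = -23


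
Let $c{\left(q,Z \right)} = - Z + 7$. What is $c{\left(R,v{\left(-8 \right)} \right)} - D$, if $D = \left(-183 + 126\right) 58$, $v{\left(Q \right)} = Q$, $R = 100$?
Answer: $3321$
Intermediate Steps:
$c{\left(q,Z \right)} = 7 - Z$
$D = -3306$ ($D = \left(-57\right) 58 = -3306$)
$c{\left(R,v{\left(-8 \right)} \right)} - D = \left(7 - -8\right) - -3306 = \left(7 + 8\right) + 3306 = 15 + 3306 = 3321$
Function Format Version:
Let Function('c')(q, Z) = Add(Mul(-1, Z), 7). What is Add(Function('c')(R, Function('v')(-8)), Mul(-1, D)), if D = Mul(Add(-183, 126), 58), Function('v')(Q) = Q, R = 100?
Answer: 3321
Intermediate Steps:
Function('c')(q, Z) = Add(7, Mul(-1, Z))
D = -3306 (D = Mul(-57, 58) = -3306)
Add(Function('c')(R, Function('v')(-8)), Mul(-1, D)) = Add(Add(7, Mul(-1, -8)), Mul(-1, -3306)) = Add(Add(7, 8), 3306) = Add(15, 3306) = 3321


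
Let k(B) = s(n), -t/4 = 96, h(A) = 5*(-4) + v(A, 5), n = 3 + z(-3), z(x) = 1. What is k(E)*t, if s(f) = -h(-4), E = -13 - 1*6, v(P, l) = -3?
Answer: -8832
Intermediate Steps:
n = 4 (n = 3 + 1 = 4)
h(A) = -23 (h(A) = 5*(-4) - 3 = -20 - 3 = -23)
t = -384 (t = -4*96 = -384)
E = -19 (E = -13 - 6 = -19)
s(f) = 23 (s(f) = -1*(-23) = 23)
k(B) = 23
k(E)*t = 23*(-384) = -8832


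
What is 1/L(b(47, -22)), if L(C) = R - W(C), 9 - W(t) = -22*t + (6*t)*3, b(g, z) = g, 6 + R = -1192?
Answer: -1/1395 ≈ -0.00071685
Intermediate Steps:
R = -1198 (R = -6 - 1192 = -1198)
W(t) = 9 + 4*t (W(t) = 9 - (-22*t + (6*t)*3) = 9 - (-22*t + 18*t) = 9 - (-4)*t = 9 + 4*t)
L(C) = -1207 - 4*C (L(C) = -1198 - (9 + 4*C) = -1198 + (-9 - 4*C) = -1207 - 4*C)
1/L(b(47, -22)) = 1/(-1207 - 4*47) = 1/(-1207 - 188) = 1/(-1395) = -1/1395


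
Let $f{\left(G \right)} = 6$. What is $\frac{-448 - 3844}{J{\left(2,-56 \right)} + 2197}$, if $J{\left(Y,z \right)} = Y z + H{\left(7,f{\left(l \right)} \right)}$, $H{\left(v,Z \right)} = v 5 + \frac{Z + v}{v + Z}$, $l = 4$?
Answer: $- \frac{4292}{2121} \approx -2.0236$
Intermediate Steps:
$H{\left(v,Z \right)} = 1 + 5 v$ ($H{\left(v,Z \right)} = 5 v + \frac{Z + v}{Z + v} = 5 v + 1 = 1 + 5 v$)
$J{\left(Y,z \right)} = 36 + Y z$ ($J{\left(Y,z \right)} = Y z + \left(1 + 5 \cdot 7\right) = Y z + \left(1 + 35\right) = Y z + 36 = 36 + Y z$)
$\frac{-448 - 3844}{J{\left(2,-56 \right)} + 2197} = \frac{-448 - 3844}{\left(36 + 2 \left(-56\right)\right) + 2197} = - \frac{4292}{\left(36 - 112\right) + 2197} = - \frac{4292}{-76 + 2197} = - \frac{4292}{2121}$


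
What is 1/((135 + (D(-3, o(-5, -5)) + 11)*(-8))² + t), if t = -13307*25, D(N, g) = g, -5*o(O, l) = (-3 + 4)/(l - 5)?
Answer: -625/206550634 ≈ -3.0259e-6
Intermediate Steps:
o(O, l) = -1/(5*(-5 + l)) (o(O, l) = -(-3 + 4)/(5*(l - 5)) = -1/(5*(-5 + l)))
t = -332675
1/((135 + (D(-3, o(-5, -5)) + 11)*(-8))² + t) = 1/((135 + (-1/(-25 + 5*(-5)) + 11)*(-8))² - 332675) = 1/((135 + (-1/(-25 - 25) + 11)*(-8))² - 332675) = 1/((135 + (-1/(-50) + 11)*(-8))² - 332675) = 1/((135 + (-1*(-1/50) + 11)*(-8))² - 332675) = 1/((135 + (1/50 + 11)*(-8))² - 332675) = 1/((135 + (551/50)*(-8))² - 332675) = 1/((135 - 2204/25)² - 332675) = 1/((1171/25)² - 332675) = 1/(1371241/625 - 332675) = 1/(-206550634/625) = -625/206550634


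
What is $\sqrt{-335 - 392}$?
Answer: $i \sqrt{727} \approx 26.963 i$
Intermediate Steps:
$\sqrt{-335 - 392} = \sqrt{-727} = i \sqrt{727}$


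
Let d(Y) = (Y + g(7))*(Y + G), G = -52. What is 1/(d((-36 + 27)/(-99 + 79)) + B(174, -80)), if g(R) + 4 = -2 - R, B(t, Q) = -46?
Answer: 400/240381 ≈ 0.0016640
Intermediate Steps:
g(R) = -6 - R (g(R) = -4 + (-2 - R) = -6 - R)
d(Y) = (-52 + Y)*(-13 + Y) (d(Y) = (Y + (-6 - 1*7))*(Y - 52) = (Y + (-6 - 7))*(-52 + Y) = (Y - 13)*(-52 + Y) = (-13 + Y)*(-52 + Y) = (-52 + Y)*(-13 + Y))
1/(d((-36 + 27)/(-99 + 79)) + B(174, -80)) = 1/((676 + ((-36 + 27)/(-99 + 79))² - 65*(-36 + 27)/(-99 + 79)) - 46) = 1/((676 + (-9/(-20))² - (-585)/(-20)) - 46) = 1/((676 + (-9*(-1/20))² - (-585)*(-1)/20) - 46) = 1/((676 + (9/20)² - 65*9/20) - 46) = 1/((676 + 81/400 - 117/4) - 46) = 1/(258781/400 - 46) = 1/(240381/400) = 400/240381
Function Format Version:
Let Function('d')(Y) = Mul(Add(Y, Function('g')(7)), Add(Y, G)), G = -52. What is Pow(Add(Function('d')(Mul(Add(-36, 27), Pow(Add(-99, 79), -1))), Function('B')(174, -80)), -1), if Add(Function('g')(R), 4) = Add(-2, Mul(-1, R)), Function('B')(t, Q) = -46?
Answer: Rational(400, 240381) ≈ 0.0016640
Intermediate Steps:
Function('g')(R) = Add(-6, Mul(-1, R)) (Function('g')(R) = Add(-4, Add(-2, Mul(-1, R))) = Add(-6, Mul(-1, R)))
Function('d')(Y) = Mul(Add(-52, Y), Add(-13, Y)) (Function('d')(Y) = Mul(Add(Y, Add(-6, Mul(-1, 7))), Add(Y, -52)) = Mul(Add(Y, Add(-6, -7)), Add(-52, Y)) = Mul(Add(Y, -13), Add(-52, Y)) = Mul(Add(-13, Y), Add(-52, Y)) = Mul(Add(-52, Y), Add(-13, Y)))
Pow(Add(Function('d')(Mul(Add(-36, 27), Pow(Add(-99, 79), -1))), Function('B')(174, -80)), -1) = Pow(Add(Add(676, Pow(Mul(Add(-36, 27), Pow(Add(-99, 79), -1)), 2), Mul(-65, Mul(Add(-36, 27), Pow(Add(-99, 79), -1)))), -46), -1) = Pow(Add(Add(676, Pow(Mul(-9, Pow(-20, -1)), 2), Mul(-65, Mul(-9, Pow(-20, -1)))), -46), -1) = Pow(Add(Add(676, Pow(Mul(-9, Rational(-1, 20)), 2), Mul(-65, Mul(-9, Rational(-1, 20)))), -46), -1) = Pow(Add(Add(676, Pow(Rational(9, 20), 2), Mul(-65, Rational(9, 20))), -46), -1) = Pow(Add(Add(676, Rational(81, 400), Rational(-117, 4)), -46), -1) = Pow(Add(Rational(258781, 400), -46), -1) = Pow(Rational(240381, 400), -1) = Rational(400, 240381)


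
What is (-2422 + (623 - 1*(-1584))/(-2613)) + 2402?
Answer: -54467/2613 ≈ -20.845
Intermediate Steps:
(-2422 + (623 - 1*(-1584))/(-2613)) + 2402 = (-2422 + (623 + 1584)*(-1/2613)) + 2402 = (-2422 + 2207*(-1/2613)) + 2402 = (-2422 - 2207/2613) + 2402 = -6330893/2613 + 2402 = -54467/2613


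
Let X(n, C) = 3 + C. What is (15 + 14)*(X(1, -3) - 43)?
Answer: -1247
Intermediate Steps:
(15 + 14)*(X(1, -3) - 43) = (15 + 14)*((3 - 3) - 43) = 29*(0 - 43) = 29*(-43) = -1247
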